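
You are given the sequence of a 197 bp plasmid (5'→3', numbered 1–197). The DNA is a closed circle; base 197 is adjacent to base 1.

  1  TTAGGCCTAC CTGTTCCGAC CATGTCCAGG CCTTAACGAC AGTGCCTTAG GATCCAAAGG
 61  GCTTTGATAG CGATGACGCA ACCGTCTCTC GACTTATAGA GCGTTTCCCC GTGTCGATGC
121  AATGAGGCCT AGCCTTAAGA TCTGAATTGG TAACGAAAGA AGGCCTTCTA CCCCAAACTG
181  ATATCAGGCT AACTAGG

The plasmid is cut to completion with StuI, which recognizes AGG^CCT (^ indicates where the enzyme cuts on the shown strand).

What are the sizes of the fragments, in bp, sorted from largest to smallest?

97, 39, 36, 25 bp

StuI sites (AGGCCT) start at positions 3, 28, 125, 161.
StuI cuts after base 3 of each site, so after positions 5, 30, 127, 163.
Circular molecule, 4 cuts → 4 fragments:
  6–30 → 25 bp
  31–127 → 97 bp
  128–163 → 36 bp
  164–197 then 1–5 → 34 + 5 = 39 bp
Sorted largest to smallest: 97, 39, 36, 25 bp.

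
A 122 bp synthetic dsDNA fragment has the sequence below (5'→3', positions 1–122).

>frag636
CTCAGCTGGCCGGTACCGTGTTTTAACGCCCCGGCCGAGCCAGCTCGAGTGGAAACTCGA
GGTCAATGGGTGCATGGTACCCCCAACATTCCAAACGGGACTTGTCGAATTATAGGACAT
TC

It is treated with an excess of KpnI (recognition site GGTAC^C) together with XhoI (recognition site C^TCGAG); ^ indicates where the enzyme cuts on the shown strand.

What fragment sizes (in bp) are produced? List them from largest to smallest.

42, 28, 24, 16, 12 bp

KpnI sites (GGTACC) start at positions 12, 76.
KpnI cuts after base 5 of each site (before the last base), so after positions 16, 80.
XhoI sites (CTCGAG) start at positions 44, 56.
XhoI cuts after the first base of each site, so after positions 44, 56.
Combined cut positions: 16, 44, 56, 80.
Linear molecule, 4 cuts → 5 fragments:
  1–16 → 16 bp
  17–44 → 28 bp
  45–56 → 12 bp
  57–80 → 24 bp
  81–122 → 42 bp
Sorted largest to smallest: 42, 28, 24, 16, 12 bp.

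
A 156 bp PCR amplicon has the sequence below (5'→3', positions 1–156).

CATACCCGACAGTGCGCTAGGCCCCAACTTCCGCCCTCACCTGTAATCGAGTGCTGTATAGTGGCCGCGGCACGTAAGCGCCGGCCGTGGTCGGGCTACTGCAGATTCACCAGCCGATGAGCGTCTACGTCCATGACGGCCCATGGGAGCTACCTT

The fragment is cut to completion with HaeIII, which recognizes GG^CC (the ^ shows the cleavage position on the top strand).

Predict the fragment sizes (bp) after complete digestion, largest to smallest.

55, 43, 21, 20, 17 bp

HaeIII sites (GGCC) start at positions 20, 63, 83, 138.
HaeIII cuts after base 2 of each site, so after positions 21, 64, 84, 139.
Linear molecule, 4 cuts → 5 fragments:
  1–21 → 21 bp
  22–64 → 43 bp
  65–84 → 20 bp
  85–139 → 55 bp
  140–156 → 17 bp
Sorted largest to smallest: 55, 43, 21, 20, 17 bp.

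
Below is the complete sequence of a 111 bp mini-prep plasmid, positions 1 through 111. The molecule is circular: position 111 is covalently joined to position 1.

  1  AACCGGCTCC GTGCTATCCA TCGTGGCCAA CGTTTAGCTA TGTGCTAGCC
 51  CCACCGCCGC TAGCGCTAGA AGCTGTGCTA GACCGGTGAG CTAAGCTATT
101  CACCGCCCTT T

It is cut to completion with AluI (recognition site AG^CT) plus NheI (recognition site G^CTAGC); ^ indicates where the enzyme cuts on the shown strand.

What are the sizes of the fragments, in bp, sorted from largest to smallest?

AluI sites (AGCT) start at positions 36, 71, 89, 94.
AluI cuts after base 2 of each site, so after positions 37, 72, 90, 95.
NheI sites (GCTAGC) start at positions 44, 59.
NheI cuts after the first base of each site, so after positions 44, 59.
Combined cut positions: 37, 44, 59, 72, 90, 95.
Circular molecule, 6 cuts → 6 fragments:
  38–44 → 7 bp
  45–59 → 15 bp
  60–72 → 13 bp
  73–90 → 18 bp
  91–95 → 5 bp
  96–111 then 1–37 → 16 + 37 = 53 bp
Sorted largest to smallest: 53, 18, 15, 13, 7, 5 bp.

53, 18, 15, 13, 7, 5 bp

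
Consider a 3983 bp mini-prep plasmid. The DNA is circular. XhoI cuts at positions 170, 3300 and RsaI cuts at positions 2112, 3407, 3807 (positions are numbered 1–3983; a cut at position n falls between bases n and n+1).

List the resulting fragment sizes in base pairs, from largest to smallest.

Combined cut positions (sorted): 170, 2112, 3300, 3407, 3807.
Circular molecule, 5 cuts → 5 fragments:
  2112 − 170 = 1942 bp
  3300 − 2112 = 1188 bp
  3407 − 3300 = 107 bp
  3807 − 3407 = 400 bp
  wrap: 3983 − 3807 + 170 = 346 bp
Sorted largest to smallest: 1942, 1188, 400, 346, 107 bp.

1942, 1188, 400, 346, 107 bp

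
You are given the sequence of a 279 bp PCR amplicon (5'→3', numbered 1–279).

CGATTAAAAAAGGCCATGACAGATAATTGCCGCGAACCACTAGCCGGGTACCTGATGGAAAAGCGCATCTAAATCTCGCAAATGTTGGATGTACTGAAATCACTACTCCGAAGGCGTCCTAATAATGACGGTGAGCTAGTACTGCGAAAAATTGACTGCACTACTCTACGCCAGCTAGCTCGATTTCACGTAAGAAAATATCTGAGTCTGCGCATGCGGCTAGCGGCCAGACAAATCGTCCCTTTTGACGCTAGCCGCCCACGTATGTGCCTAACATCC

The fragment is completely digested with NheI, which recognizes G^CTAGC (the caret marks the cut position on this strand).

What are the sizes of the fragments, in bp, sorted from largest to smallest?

NheI sites (GCTAGC) start at positions 174, 219, 250.
NheI cuts after the first base of each site, so after positions 174, 219, 250.
Linear molecule, 3 cuts → 4 fragments:
  1–174 → 174 bp
  175–219 → 45 bp
  220–250 → 31 bp
  251–279 → 29 bp
Sorted largest to smallest: 174, 45, 31, 29 bp.

174, 45, 31, 29 bp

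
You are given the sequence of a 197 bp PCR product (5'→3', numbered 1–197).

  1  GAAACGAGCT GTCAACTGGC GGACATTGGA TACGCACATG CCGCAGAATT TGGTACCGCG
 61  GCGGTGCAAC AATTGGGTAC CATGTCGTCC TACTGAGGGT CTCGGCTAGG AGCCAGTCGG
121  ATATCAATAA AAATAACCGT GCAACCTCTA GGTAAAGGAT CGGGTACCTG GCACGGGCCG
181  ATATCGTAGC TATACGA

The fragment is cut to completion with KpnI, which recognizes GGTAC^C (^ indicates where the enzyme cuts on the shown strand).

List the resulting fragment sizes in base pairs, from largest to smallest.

87, 56, 30, 24 bp

KpnI sites (GGTACC) start at positions 52, 76, 163.
KpnI cuts after base 5 of each site (before the last base), so after positions 56, 80, 167.
Linear molecule, 3 cuts → 4 fragments:
  1–56 → 56 bp
  57–80 → 24 bp
  81–167 → 87 bp
  168–197 → 30 bp
Sorted largest to smallest: 87, 56, 30, 24 bp.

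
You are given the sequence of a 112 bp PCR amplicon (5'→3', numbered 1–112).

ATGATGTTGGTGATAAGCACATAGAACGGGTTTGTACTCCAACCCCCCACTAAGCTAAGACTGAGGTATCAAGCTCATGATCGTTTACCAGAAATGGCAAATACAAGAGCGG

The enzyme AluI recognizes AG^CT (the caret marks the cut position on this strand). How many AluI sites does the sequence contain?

AGCT occurs starting at positions 53, 72.
AluI cuts at 2 sites.

2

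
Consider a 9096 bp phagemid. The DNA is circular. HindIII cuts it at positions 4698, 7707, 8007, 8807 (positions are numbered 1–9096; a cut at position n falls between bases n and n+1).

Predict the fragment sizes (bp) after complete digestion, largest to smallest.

Circular molecule, 4 cuts → 4 fragments:
  7707 − 4698 = 3009 bp
  8007 − 7707 = 300 bp
  8807 − 8007 = 800 bp
  wrap: 9096 − 8807 + 4698 = 4987 bp
Sorted largest to smallest: 4987, 3009, 800, 300 bp.

4987, 3009, 800, 300 bp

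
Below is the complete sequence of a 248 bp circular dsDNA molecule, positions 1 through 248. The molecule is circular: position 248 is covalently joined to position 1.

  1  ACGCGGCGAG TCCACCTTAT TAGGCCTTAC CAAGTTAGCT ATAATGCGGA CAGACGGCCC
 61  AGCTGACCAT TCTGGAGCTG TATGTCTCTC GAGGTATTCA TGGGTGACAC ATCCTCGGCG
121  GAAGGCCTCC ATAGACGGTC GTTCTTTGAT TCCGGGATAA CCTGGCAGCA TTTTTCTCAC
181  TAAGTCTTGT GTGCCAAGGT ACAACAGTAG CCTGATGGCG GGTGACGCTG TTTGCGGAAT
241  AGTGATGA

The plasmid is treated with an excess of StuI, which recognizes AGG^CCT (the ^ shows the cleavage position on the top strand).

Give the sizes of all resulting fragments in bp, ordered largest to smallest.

147, 101 bp

StuI sites (AGGCCT) start at positions 22, 123.
StuI cuts after base 3 of each site, so after positions 24, 125.
Circular molecule, 2 cuts → 2 fragments:
  25–125 → 101 bp
  126–248 then 1–24 → 123 + 24 = 147 bp
Sorted largest to smallest: 147, 101 bp.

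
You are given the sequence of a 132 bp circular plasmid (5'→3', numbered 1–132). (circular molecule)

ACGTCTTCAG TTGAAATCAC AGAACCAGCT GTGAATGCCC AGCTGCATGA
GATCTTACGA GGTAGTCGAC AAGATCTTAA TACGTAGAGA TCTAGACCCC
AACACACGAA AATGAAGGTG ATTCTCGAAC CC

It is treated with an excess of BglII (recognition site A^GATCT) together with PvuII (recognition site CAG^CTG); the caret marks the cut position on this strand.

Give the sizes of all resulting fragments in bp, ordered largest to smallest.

BglII sites (AGATCT) start at positions 50, 72, 88.
BglII cuts after the first base of each site, so after positions 50, 72, 88.
PvuII sites (CAGCTG) start at positions 26, 40.
PvuII cuts after base 3 of each site, so after positions 28, 42.
Combined cut positions: 28, 42, 50, 72, 88.
Circular molecule, 5 cuts → 5 fragments:
  29–42 → 14 bp
  43–50 → 8 bp
  51–72 → 22 bp
  73–88 → 16 bp
  89–132 then 1–28 → 44 + 28 = 72 bp
Sorted largest to smallest: 72, 22, 16, 14, 8 bp.

72, 22, 16, 14, 8 bp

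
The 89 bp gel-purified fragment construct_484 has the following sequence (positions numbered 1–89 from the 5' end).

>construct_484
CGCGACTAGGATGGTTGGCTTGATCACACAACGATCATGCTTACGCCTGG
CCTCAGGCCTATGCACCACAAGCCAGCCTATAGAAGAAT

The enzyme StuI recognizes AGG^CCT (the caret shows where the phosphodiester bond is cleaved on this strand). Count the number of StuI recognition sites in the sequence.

1

AGGCCT occurs starting at position 55.
StuI cuts at 1 site.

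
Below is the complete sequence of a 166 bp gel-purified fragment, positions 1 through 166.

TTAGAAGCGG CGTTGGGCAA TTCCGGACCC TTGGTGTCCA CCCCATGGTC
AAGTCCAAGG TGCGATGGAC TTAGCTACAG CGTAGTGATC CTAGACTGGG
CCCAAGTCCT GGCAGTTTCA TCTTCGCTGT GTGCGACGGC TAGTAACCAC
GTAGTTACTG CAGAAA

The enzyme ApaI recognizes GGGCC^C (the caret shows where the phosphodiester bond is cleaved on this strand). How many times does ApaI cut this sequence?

GGGCCC occurs starting at position 98.
ApaI cuts at 1 site.

1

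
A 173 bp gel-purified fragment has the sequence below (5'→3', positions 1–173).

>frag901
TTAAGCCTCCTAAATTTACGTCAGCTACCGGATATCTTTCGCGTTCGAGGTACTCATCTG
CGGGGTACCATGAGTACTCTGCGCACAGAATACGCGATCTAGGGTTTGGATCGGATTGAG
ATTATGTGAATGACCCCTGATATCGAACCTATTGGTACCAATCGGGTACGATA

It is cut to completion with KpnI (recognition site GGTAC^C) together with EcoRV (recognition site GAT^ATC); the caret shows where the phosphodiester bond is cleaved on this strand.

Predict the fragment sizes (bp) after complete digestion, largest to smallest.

73, 35, 33, 17, 15 bp

KpnI sites (GGTACC) start at positions 64, 154.
KpnI cuts after base 5 of each site (before the last base), so after positions 68, 158.
EcoRV sites (GATATC) start at positions 31, 139.
EcoRV cuts after base 3 of each site, so after positions 33, 141.
Combined cut positions: 33, 68, 141, 158.
Linear molecule, 4 cuts → 5 fragments:
  1–33 → 33 bp
  34–68 → 35 bp
  69–141 → 73 bp
  142–158 → 17 bp
  159–173 → 15 bp
Sorted largest to smallest: 73, 35, 33, 17, 15 bp.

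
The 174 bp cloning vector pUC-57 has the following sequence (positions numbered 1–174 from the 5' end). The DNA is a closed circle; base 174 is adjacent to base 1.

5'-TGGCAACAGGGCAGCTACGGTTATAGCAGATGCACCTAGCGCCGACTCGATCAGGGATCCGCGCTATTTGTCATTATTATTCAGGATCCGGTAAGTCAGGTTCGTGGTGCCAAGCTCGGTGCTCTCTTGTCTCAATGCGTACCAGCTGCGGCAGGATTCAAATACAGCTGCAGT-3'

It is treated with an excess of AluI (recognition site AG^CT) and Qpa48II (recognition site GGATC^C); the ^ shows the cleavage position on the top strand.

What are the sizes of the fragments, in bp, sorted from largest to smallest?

45, 31, 29, 26, 22, 21 bp

AluI sites (AGCT) start at positions 13, 113, 144, 166.
AluI cuts after base 2 of each site, so after positions 14, 114, 145, 167.
Qpa48II sites (GGATCC) start at positions 55, 84.
Qpa48II cuts after base 5 of each site (before the last base), so after positions 59, 88.
Combined cut positions: 14, 59, 88, 114, 145, 167.
Circular molecule, 6 cuts → 6 fragments:
  15–59 → 45 bp
  60–88 → 29 bp
  89–114 → 26 bp
  115–145 → 31 bp
  146–167 → 22 bp
  168–174 then 1–14 → 7 + 14 = 21 bp
Sorted largest to smallest: 45, 31, 29, 26, 22, 21 bp.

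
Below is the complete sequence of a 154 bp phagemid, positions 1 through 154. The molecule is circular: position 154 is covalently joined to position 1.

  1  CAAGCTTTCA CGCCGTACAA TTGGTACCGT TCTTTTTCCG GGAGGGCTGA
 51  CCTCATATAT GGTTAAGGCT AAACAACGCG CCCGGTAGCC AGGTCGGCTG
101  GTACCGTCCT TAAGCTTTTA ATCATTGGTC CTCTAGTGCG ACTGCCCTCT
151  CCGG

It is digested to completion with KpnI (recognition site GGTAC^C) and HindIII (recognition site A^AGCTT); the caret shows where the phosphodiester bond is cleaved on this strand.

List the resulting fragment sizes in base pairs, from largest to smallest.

77, 44, 25, 8 bp

KpnI sites (GGTACC) start at positions 23, 100.
KpnI cuts after base 5 of each site (before the last base), so after positions 27, 104.
HindIII sites (AAGCTT) start at positions 2, 112.
HindIII cuts after the first base of each site, so after positions 2, 112.
Combined cut positions: 2, 27, 104, 112.
Circular molecule, 4 cuts → 4 fragments:
  3–27 → 25 bp
  28–104 → 77 bp
  105–112 → 8 bp
  113–154 then 1–2 → 42 + 2 = 44 bp
Sorted largest to smallest: 77, 44, 25, 8 bp.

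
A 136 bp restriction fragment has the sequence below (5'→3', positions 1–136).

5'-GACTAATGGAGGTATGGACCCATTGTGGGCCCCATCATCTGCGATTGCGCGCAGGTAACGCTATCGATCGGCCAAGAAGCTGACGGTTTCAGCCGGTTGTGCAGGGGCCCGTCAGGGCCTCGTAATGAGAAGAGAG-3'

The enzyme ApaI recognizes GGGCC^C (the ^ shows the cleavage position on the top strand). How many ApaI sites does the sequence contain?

2

GGGCCC occurs starting at positions 27, 105.
ApaI cuts at 2 sites.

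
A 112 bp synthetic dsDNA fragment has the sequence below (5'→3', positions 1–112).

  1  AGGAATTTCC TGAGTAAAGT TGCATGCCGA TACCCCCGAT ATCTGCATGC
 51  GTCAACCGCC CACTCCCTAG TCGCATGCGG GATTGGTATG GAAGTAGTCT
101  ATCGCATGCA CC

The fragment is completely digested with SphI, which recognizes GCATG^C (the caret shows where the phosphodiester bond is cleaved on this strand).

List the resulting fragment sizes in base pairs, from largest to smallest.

SphI sites (GCATGC) start at positions 22, 45, 73, 104.
SphI cuts after base 5 of each site (before the last base), so after positions 26, 49, 77, 108.
Linear molecule, 4 cuts → 5 fragments:
  1–26 → 26 bp
  27–49 → 23 bp
  50–77 → 28 bp
  78–108 → 31 bp
  109–112 → 4 bp
Sorted largest to smallest: 31, 28, 26, 23, 4 bp.

31, 28, 26, 23, 4 bp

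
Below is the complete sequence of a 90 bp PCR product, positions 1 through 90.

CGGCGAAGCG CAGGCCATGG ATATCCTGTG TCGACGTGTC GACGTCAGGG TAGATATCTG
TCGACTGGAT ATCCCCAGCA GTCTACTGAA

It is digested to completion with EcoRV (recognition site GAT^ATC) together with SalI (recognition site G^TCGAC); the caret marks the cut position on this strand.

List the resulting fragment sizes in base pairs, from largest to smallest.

EcoRV sites (GATATC) start at positions 20, 53, 68.
EcoRV cuts after base 3 of each site, so after positions 22, 55, 70.
SalI sites (GTCGAC) start at positions 30, 38, 60.
SalI cuts after the first base of each site, so after positions 30, 38, 60.
Combined cut positions: 22, 30, 38, 55, 60, 70.
Linear molecule, 6 cuts → 7 fragments:
  1–22 → 22 bp
  23–30 → 8 bp
  31–38 → 8 bp
  39–55 → 17 bp
  56–60 → 5 bp
  61–70 → 10 bp
  71–90 → 20 bp
Sorted largest to smallest: 22, 20, 17, 10, 8, 8, 5 bp.

22, 20, 17, 10, 8, 8, 5 bp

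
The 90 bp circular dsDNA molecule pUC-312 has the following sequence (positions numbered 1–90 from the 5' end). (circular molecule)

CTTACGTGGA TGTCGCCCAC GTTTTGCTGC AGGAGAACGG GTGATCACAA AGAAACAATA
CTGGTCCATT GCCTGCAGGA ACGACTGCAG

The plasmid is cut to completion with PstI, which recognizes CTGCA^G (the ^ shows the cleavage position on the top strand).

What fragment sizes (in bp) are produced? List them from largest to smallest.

PstI sites (CTGCAG) start at positions 27, 73, 85.
PstI cuts after base 5 of each site (before the last base), so after positions 31, 77, 89.
Circular molecule, 3 cuts → 3 fragments:
  32–77 → 46 bp
  78–89 → 12 bp
  90–90 then 1–31 → 1 + 31 = 32 bp
Sorted largest to smallest: 46, 32, 12 bp.

46, 32, 12 bp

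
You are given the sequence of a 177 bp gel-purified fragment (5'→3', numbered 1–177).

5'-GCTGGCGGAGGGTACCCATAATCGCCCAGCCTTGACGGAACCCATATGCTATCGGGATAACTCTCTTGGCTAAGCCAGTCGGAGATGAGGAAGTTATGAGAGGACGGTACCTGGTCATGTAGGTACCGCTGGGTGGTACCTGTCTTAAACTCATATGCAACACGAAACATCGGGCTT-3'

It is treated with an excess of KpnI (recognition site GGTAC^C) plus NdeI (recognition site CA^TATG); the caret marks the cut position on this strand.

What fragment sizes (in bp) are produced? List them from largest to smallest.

66, 29, 24, 16, 15, 14, 13 bp

KpnI sites (GGTACC) start at positions 11, 106, 122, 135.
KpnI cuts after base 5 of each site (before the last base), so after positions 15, 110, 126, 139.
NdeI sites (CATATG) start at positions 43, 152.
NdeI cuts after base 2 of each site, so after positions 44, 153.
Combined cut positions: 15, 44, 110, 126, 139, 153.
Linear molecule, 6 cuts → 7 fragments:
  1–15 → 15 bp
  16–44 → 29 bp
  45–110 → 66 bp
  111–126 → 16 bp
  127–139 → 13 bp
  140–153 → 14 bp
  154–177 → 24 bp
Sorted largest to smallest: 66, 29, 24, 16, 15, 14, 13 bp.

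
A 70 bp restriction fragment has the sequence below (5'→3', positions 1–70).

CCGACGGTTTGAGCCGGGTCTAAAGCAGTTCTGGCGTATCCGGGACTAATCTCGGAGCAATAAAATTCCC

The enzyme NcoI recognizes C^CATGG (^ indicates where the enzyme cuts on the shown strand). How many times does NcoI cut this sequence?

0

No occurrence of CCATGG is present in the sequence.
NcoI does not cut: 0 sites.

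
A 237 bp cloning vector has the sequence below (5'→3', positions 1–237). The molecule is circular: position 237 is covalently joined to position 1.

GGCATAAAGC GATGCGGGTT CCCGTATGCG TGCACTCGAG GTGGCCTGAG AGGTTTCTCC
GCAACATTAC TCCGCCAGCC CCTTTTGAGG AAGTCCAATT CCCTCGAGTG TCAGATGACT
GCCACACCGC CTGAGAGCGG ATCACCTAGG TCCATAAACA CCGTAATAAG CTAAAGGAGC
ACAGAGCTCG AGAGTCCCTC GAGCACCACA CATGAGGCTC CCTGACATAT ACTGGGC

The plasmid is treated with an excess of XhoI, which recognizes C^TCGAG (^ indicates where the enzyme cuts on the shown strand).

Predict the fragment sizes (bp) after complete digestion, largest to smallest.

84, 74, 68, 11 bp

XhoI sites (CTCGAG) start at positions 35, 103, 187, 198.
XhoI cuts after the first base of each site, so after positions 35, 103, 187, 198.
Circular molecule, 4 cuts → 4 fragments:
  36–103 → 68 bp
  104–187 → 84 bp
  188–198 → 11 bp
  199–237 then 1–35 → 39 + 35 = 74 bp
Sorted largest to smallest: 84, 74, 68, 11 bp.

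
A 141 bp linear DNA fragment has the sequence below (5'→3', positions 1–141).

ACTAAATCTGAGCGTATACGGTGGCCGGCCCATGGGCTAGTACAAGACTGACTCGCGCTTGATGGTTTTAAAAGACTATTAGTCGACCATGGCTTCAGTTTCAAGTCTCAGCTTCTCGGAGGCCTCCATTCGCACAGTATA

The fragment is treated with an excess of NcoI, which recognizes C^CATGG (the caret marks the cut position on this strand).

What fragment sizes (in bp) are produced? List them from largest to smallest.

NcoI sites (CCATGG) start at positions 30, 87.
NcoI cuts after the first base of each site, so after positions 30, 87.
Linear molecule, 2 cuts → 3 fragments:
  1–30 → 30 bp
  31–87 → 57 bp
  88–141 → 54 bp
Sorted largest to smallest: 57, 54, 30 bp.

57, 54, 30 bp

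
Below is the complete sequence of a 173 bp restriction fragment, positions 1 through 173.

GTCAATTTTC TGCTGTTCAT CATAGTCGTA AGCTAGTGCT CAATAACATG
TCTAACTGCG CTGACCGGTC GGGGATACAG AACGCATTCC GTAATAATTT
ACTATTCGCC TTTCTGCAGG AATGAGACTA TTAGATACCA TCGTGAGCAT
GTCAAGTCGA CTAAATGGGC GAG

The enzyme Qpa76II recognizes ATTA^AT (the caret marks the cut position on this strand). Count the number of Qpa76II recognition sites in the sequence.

No occurrence of ATTAAT is present in the sequence.
Qpa76II does not cut: 0 sites.

0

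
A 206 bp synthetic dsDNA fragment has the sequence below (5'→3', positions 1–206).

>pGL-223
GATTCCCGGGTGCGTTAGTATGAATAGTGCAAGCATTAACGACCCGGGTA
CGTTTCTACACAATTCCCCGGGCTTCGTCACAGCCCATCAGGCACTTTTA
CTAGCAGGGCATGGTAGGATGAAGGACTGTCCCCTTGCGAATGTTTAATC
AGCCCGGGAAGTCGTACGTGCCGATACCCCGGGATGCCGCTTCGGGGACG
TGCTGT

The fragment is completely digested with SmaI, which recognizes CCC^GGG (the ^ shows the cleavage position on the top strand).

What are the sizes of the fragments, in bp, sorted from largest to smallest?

SmaI sites (CCCGGG) start at positions 5, 43, 67, 153, 178.
SmaI cuts after base 3 of each site, so after positions 7, 45, 69, 155, 180.
Linear molecule, 5 cuts → 6 fragments:
  1–7 → 7 bp
  8–45 → 38 bp
  46–69 → 24 bp
  70–155 → 86 bp
  156–180 → 25 bp
  181–206 → 26 bp
Sorted largest to smallest: 86, 38, 26, 25, 24, 7 bp.

86, 38, 26, 25, 24, 7 bp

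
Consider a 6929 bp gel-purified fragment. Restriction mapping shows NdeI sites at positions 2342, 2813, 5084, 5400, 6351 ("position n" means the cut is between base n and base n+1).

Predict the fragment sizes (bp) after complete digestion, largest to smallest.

Linear molecule, 5 cuts → 6 fragments:
  2342 − 0 = 2342 bp
  2813 − 2342 = 471 bp
  5084 − 2813 = 2271 bp
  5400 − 5084 = 316 bp
  6351 − 5400 = 951 bp
  6929 − 6351 = 578 bp
Sorted largest to smallest: 2342, 2271, 951, 578, 471, 316 bp.

2342, 2271, 951, 578, 471, 316 bp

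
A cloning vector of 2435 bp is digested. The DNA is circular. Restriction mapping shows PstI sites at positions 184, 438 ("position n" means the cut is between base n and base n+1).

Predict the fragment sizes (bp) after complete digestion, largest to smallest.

2181, 254 bp

Circular molecule, 2 cuts → 2 fragments:
  438 − 184 = 254 bp
  wrap: 2435 − 438 + 184 = 2181 bp
Sorted largest to smallest: 2181, 254 bp.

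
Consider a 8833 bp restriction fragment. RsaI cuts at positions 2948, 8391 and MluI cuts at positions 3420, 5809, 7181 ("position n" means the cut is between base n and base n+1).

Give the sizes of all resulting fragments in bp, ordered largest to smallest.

2948, 2389, 1372, 1210, 472, 442 bp

Combined cut positions (sorted): 2948, 3420, 5809, 7181, 8391.
Linear molecule, 5 cuts → 6 fragments:
  2948 − 0 = 2948 bp
  3420 − 2948 = 472 bp
  5809 − 3420 = 2389 bp
  7181 − 5809 = 1372 bp
  8391 − 7181 = 1210 bp
  8833 − 8391 = 442 bp
Sorted largest to smallest: 2948, 2389, 1372, 1210, 472, 442 bp.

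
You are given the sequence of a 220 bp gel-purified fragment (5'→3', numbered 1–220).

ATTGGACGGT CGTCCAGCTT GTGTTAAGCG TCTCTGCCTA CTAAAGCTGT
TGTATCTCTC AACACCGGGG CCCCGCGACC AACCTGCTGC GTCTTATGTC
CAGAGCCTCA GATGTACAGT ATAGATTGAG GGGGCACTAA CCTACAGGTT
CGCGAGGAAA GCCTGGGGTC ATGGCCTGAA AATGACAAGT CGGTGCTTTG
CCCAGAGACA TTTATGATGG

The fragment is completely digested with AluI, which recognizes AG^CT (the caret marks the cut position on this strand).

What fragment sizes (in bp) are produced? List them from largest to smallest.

174, 29, 17 bp

AluI sites (AGCT) start at positions 16, 45.
AluI cuts after base 2 of each site, so after positions 17, 46.
Linear molecule, 2 cuts → 3 fragments:
  1–17 → 17 bp
  18–46 → 29 bp
  47–220 → 174 bp
Sorted largest to smallest: 174, 29, 17 bp.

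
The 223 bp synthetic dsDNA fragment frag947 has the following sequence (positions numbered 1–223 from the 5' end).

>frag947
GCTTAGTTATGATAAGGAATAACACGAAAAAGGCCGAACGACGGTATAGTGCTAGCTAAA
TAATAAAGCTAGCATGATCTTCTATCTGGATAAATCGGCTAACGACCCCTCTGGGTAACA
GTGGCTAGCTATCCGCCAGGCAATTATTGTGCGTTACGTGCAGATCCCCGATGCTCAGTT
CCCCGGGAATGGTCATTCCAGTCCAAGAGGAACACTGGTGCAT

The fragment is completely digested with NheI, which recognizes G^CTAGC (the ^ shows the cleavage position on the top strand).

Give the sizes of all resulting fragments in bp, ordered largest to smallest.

99, 56, 51, 17 bp

NheI sites (GCTAGC) start at positions 51, 68, 124.
NheI cuts after the first base of each site, so after positions 51, 68, 124.
Linear molecule, 3 cuts → 4 fragments:
  1–51 → 51 bp
  52–68 → 17 bp
  69–124 → 56 bp
  125–223 → 99 bp
Sorted largest to smallest: 99, 56, 51, 17 bp.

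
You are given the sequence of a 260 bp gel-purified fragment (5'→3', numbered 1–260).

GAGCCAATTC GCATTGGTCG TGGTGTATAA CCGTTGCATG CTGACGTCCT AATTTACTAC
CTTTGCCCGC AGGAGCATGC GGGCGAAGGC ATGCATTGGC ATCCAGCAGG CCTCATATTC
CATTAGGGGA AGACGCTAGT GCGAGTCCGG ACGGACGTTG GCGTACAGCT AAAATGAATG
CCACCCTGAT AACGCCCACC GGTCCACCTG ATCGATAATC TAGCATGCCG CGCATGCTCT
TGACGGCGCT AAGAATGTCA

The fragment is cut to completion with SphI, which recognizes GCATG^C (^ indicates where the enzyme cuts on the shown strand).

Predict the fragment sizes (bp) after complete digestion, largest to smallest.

SphI sites (GCATGC) start at positions 36, 75, 89, 223, 232.
SphI cuts after base 5 of each site (before the last base), so after positions 40, 79, 93, 227, 236.
Linear molecule, 5 cuts → 6 fragments:
  1–40 → 40 bp
  41–79 → 39 bp
  80–93 → 14 bp
  94–227 → 134 bp
  228–236 → 9 bp
  237–260 → 24 bp
Sorted largest to smallest: 134, 40, 39, 24, 14, 9 bp.

134, 40, 39, 24, 14, 9 bp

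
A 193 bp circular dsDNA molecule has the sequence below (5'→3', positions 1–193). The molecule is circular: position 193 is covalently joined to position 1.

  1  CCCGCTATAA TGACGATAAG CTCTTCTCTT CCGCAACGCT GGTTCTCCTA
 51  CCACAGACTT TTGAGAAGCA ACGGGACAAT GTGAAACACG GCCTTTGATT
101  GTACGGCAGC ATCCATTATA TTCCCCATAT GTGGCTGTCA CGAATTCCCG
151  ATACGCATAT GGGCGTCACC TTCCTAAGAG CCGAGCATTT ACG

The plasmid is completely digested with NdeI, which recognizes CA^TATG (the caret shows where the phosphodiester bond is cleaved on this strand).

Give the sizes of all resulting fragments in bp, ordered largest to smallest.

NdeI sites (CATATG) start at positions 126, 156.
NdeI cuts after base 2 of each site, so after positions 127, 157.
Circular molecule, 2 cuts → 2 fragments:
  128–157 → 30 bp
  158–193 then 1–127 → 36 + 127 = 163 bp
Sorted largest to smallest: 163, 30 bp.

163, 30 bp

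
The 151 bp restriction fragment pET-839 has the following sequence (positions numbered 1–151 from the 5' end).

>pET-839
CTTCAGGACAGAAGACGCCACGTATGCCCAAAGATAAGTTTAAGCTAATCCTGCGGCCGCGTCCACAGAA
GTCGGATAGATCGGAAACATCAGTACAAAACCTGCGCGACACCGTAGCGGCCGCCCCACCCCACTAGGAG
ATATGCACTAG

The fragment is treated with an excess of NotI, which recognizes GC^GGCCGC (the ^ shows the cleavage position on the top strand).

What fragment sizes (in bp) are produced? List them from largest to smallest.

NotI sites (GCGGCCGC) start at positions 53, 117.
NotI cuts after base 2 of each site, so after positions 54, 118.
Linear molecule, 2 cuts → 3 fragments:
  1–54 → 54 bp
  55–118 → 64 bp
  119–151 → 33 bp
Sorted largest to smallest: 64, 54, 33 bp.

64, 54, 33 bp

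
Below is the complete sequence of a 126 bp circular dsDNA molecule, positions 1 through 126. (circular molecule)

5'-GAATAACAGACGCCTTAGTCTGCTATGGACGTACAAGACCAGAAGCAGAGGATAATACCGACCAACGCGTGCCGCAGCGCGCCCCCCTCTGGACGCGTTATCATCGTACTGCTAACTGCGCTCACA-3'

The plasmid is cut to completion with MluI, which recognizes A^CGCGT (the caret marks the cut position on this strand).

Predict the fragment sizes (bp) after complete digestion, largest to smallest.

98, 28 bp

MluI sites (ACGCGT) start at positions 65, 93.
MluI cuts after the first base of each site, so after positions 65, 93.
Circular molecule, 2 cuts → 2 fragments:
  66–93 → 28 bp
  94–126 then 1–65 → 33 + 65 = 98 bp
Sorted largest to smallest: 98, 28 bp.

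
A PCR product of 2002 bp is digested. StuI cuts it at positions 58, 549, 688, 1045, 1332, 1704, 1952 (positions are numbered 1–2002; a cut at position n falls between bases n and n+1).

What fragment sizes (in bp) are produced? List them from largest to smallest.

Linear molecule, 7 cuts → 8 fragments:
  58 − 0 = 58 bp
  549 − 58 = 491 bp
  688 − 549 = 139 bp
  1045 − 688 = 357 bp
  1332 − 1045 = 287 bp
  1704 − 1332 = 372 bp
  1952 − 1704 = 248 bp
  2002 − 1952 = 50 bp
Sorted largest to smallest: 491, 372, 357, 287, 248, 139, 58, 50 bp.

491, 372, 357, 287, 248, 139, 58, 50 bp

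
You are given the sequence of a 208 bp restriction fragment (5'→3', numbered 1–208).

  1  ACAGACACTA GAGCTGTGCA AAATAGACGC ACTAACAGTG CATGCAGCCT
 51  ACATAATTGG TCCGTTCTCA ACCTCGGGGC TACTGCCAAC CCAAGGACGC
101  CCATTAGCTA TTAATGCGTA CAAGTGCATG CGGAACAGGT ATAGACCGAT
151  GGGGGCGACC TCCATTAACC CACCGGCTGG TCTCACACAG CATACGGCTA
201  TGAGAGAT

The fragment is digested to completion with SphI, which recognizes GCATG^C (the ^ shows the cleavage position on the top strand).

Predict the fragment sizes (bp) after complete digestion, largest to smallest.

SphI sites (GCATGC) start at positions 40, 126.
SphI cuts after base 5 of each site (before the last base), so after positions 44, 130.
Linear molecule, 2 cuts → 3 fragments:
  1–44 → 44 bp
  45–130 → 86 bp
  131–208 → 78 bp
Sorted largest to smallest: 86, 78, 44 bp.

86, 78, 44 bp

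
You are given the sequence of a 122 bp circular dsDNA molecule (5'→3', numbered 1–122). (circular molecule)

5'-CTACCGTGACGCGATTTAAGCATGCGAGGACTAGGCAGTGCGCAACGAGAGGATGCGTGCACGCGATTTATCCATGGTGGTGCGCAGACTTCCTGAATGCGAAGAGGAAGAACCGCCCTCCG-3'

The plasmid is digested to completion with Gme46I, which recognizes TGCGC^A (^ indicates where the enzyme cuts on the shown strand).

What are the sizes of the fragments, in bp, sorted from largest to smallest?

80, 42 bp

Gme46I sites (TGCGCA) start at positions 39, 81.
Gme46I cuts after base 5 of each site (before the last base), so after positions 43, 85.
Circular molecule, 2 cuts → 2 fragments:
  44–85 → 42 bp
  86–122 then 1–43 → 37 + 43 = 80 bp
Sorted largest to smallest: 80, 42 bp.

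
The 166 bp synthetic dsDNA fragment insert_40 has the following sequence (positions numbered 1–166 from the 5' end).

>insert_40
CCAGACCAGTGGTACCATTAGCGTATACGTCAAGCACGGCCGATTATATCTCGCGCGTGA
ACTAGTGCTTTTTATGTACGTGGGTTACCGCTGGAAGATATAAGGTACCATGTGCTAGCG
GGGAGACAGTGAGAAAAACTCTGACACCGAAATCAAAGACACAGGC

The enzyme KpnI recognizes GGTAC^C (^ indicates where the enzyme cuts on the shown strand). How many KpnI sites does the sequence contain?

GGTACC occurs starting at positions 11, 104.
KpnI cuts at 2 sites.

2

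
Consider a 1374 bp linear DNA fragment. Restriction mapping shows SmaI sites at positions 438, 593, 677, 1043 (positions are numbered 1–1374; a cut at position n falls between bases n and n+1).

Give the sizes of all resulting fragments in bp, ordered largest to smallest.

Linear molecule, 4 cuts → 5 fragments:
  438 − 0 = 438 bp
  593 − 438 = 155 bp
  677 − 593 = 84 bp
  1043 − 677 = 366 bp
  1374 − 1043 = 331 bp
Sorted largest to smallest: 438, 366, 331, 155, 84 bp.

438, 366, 331, 155, 84 bp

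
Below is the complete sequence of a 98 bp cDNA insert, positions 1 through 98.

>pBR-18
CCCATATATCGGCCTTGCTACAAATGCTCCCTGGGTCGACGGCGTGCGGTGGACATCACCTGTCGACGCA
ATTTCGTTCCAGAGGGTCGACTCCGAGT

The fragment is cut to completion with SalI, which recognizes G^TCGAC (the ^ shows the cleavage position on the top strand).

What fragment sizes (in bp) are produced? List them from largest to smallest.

35, 27, 24, 12 bp

SalI sites (GTCGAC) start at positions 35, 62, 86.
SalI cuts after the first base of each site, so after positions 35, 62, 86.
Linear molecule, 3 cuts → 4 fragments:
  1–35 → 35 bp
  36–62 → 27 bp
  63–86 → 24 bp
  87–98 → 12 bp
Sorted largest to smallest: 35, 27, 24, 12 bp.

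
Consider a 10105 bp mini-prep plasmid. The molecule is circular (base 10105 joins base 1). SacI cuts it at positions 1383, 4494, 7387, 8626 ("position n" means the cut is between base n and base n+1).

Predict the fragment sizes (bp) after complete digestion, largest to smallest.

Circular molecule, 4 cuts → 4 fragments:
  4494 − 1383 = 3111 bp
  7387 − 4494 = 2893 bp
  8626 − 7387 = 1239 bp
  wrap: 10105 − 8626 + 1383 = 2862 bp
Sorted largest to smallest: 3111, 2893, 2862, 1239 bp.

3111, 2893, 2862, 1239 bp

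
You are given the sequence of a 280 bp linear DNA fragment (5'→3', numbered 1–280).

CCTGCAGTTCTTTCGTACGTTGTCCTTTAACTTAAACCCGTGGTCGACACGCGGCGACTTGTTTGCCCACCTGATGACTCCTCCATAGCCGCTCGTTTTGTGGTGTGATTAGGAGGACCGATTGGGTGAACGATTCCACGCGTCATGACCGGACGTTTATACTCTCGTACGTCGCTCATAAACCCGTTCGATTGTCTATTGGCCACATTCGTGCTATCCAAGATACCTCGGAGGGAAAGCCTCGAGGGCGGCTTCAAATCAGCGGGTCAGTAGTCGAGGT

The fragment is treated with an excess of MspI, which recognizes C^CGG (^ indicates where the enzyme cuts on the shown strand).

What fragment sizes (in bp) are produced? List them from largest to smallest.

The MspI site (CCGG) starts at position 149.
MspI cuts after the first base of each site, so after position 149.
Linear molecule, 1 cut → 2 fragments:
  1–149 → 149 bp
  150–280 → 131 bp
Sorted largest to smallest: 149, 131 bp.

149, 131 bp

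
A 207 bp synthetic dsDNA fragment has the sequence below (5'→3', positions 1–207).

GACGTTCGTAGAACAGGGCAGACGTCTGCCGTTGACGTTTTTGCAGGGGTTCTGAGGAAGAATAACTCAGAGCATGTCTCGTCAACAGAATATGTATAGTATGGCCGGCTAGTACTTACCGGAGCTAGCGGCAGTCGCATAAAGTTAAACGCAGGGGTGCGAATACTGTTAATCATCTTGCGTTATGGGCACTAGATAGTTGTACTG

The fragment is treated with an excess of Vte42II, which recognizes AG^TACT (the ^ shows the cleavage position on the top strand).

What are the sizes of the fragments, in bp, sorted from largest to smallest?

112, 95 bp

The Vte42II site (AGTACT) starts at position 111.
Vte42II cuts after base 2 of each site, so after position 112.
Linear molecule, 1 cut → 2 fragments:
  1–112 → 112 bp
  113–207 → 95 bp
Sorted largest to smallest: 112, 95 bp.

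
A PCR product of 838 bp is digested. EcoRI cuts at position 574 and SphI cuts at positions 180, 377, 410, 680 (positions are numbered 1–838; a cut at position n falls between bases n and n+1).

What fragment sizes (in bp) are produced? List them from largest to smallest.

197, 180, 164, 158, 106, 33 bp

Combined cut positions (sorted): 180, 377, 410, 574, 680.
Linear molecule, 5 cuts → 6 fragments:
  180 − 0 = 180 bp
  377 − 180 = 197 bp
  410 − 377 = 33 bp
  574 − 410 = 164 bp
  680 − 574 = 106 bp
  838 − 680 = 158 bp
Sorted largest to smallest: 197, 180, 164, 158, 106, 33 bp.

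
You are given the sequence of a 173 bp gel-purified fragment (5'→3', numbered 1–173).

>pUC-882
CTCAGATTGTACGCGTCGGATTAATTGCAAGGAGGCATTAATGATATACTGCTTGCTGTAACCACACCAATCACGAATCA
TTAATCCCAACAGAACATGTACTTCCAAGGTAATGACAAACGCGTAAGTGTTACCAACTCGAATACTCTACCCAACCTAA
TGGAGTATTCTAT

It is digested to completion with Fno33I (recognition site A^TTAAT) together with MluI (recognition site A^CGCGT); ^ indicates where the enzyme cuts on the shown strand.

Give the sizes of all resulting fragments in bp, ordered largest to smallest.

Fno33I sites (ATTAAT) start at positions 20, 37, 80.
Fno33I cuts after the first base of each site, so after positions 20, 37, 80.
MluI sites (ACGCGT) start at positions 11, 120.
MluI cuts after the first base of each site, so after positions 11, 120.
Combined cut positions: 11, 20, 37, 80, 120.
Linear molecule, 5 cuts → 6 fragments:
  1–11 → 11 bp
  12–20 → 9 bp
  21–37 → 17 bp
  38–80 → 43 bp
  81–120 → 40 bp
  121–173 → 53 bp
Sorted largest to smallest: 53, 43, 40, 17, 11, 9 bp.

53, 43, 40, 17, 11, 9 bp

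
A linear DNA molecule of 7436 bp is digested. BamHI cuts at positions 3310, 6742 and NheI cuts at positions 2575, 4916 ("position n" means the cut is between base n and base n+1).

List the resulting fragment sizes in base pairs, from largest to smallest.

Combined cut positions (sorted): 2575, 3310, 4916, 6742.
Linear molecule, 4 cuts → 5 fragments:
  2575 − 0 = 2575 bp
  3310 − 2575 = 735 bp
  4916 − 3310 = 1606 bp
  6742 − 4916 = 1826 bp
  7436 − 6742 = 694 bp
Sorted largest to smallest: 2575, 1826, 1606, 735, 694 bp.

2575, 1826, 1606, 735, 694 bp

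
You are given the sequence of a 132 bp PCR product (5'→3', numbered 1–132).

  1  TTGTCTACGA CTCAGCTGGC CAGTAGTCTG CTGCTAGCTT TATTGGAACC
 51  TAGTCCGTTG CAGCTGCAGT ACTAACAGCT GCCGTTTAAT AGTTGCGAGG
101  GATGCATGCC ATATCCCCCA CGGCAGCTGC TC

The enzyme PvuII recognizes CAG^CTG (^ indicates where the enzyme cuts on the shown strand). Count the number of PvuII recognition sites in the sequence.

4

CAGCTG occurs starting at positions 13, 61, 76, 124.
PvuII cuts at 4 sites.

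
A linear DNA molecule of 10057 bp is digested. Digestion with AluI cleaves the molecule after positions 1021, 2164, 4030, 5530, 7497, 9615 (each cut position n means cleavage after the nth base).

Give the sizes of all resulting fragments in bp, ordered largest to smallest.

2118, 1967, 1866, 1500, 1143, 1021, 442 bp

Linear molecule, 6 cuts → 7 fragments:
  1021 − 0 = 1021 bp
  2164 − 1021 = 1143 bp
  4030 − 2164 = 1866 bp
  5530 − 4030 = 1500 bp
  7497 − 5530 = 1967 bp
  9615 − 7497 = 2118 bp
  10057 − 9615 = 442 bp
Sorted largest to smallest: 2118, 1967, 1866, 1500, 1143, 1021, 442 bp.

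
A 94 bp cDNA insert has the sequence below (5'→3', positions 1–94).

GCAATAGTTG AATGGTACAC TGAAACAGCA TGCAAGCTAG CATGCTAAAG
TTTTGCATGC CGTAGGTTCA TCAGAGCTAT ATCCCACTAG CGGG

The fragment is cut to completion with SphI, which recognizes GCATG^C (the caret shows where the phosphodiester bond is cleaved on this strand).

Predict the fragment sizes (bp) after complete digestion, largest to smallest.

SphI sites (GCATGC) start at positions 28, 40, 55.
SphI cuts after base 5 of each site (before the last base), so after positions 32, 44, 59.
Linear molecule, 3 cuts → 4 fragments:
  1–32 → 32 bp
  33–44 → 12 bp
  45–59 → 15 bp
  60–94 → 35 bp
Sorted largest to smallest: 35, 32, 15, 12 bp.

35, 32, 15, 12 bp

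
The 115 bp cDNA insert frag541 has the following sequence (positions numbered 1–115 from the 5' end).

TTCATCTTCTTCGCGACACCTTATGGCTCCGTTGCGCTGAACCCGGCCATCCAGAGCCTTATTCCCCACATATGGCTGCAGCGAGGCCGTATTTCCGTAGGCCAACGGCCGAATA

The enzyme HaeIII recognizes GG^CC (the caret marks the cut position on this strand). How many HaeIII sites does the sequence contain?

GGCC occurs starting at positions 45, 85, 100, 107.
HaeIII cuts at 4 sites.

4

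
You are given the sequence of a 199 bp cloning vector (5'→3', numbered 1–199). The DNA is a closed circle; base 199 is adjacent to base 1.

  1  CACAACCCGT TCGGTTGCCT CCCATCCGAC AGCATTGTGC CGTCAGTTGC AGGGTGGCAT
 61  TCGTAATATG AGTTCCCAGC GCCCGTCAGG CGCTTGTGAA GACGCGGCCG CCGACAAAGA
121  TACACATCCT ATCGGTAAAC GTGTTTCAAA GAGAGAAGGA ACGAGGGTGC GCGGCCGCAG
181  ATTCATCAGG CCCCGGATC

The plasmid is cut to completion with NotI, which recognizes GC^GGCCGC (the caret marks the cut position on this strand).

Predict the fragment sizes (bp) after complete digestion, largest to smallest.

NotI sites (GCGGCCGC) start at positions 104, 171.
NotI cuts after base 2 of each site, so after positions 105, 172.
Circular molecule, 2 cuts → 2 fragments:
  106–172 → 67 bp
  173–199 then 1–105 → 27 + 105 = 132 bp
Sorted largest to smallest: 132, 67 bp.

132, 67 bp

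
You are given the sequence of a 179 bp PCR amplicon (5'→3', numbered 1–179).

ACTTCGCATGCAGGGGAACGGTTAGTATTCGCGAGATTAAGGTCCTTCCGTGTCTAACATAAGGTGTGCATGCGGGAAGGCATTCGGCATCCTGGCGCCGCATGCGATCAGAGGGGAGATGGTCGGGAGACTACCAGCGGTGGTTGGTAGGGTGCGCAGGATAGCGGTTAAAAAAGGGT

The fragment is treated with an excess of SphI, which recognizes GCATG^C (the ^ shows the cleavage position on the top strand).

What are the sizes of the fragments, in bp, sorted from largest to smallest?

SphI sites (GCATGC) start at positions 6, 68, 100.
SphI cuts after base 5 of each site (before the last base), so after positions 10, 72, 104.
Linear molecule, 3 cuts → 4 fragments:
  1–10 → 10 bp
  11–72 → 62 bp
  73–104 → 32 bp
  105–179 → 75 bp
Sorted largest to smallest: 75, 62, 32, 10 bp.

75, 62, 32, 10 bp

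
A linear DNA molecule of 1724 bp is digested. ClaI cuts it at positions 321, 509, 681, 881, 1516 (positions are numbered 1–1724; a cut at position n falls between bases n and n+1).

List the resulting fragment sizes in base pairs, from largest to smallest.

Linear molecule, 5 cuts → 6 fragments:
  321 − 0 = 321 bp
  509 − 321 = 188 bp
  681 − 509 = 172 bp
  881 − 681 = 200 bp
  1516 − 881 = 635 bp
  1724 − 1516 = 208 bp
Sorted largest to smallest: 635, 321, 208, 200, 188, 172 bp.

635, 321, 208, 200, 188, 172 bp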